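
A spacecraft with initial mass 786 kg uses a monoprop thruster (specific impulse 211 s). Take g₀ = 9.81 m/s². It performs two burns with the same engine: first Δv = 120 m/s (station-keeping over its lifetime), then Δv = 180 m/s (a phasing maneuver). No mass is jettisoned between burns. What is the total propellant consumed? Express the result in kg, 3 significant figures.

total propellant consumed ≈ 106 kg

v_e = Isp · g₀ = 211 × 9.81 = 2069.9 m/s.
After the first burn: m = 786 × exp(−120/2069.9) = 786 × 0.94367 = 741.725 kg.
After the second burn: m = 741.725 × exp(−180/2069.9) = 741.725 × 0.91671 = 679.947 kg.
Total propellant = m₀ − m_final = 786 − 679.947 = 106.053 kg.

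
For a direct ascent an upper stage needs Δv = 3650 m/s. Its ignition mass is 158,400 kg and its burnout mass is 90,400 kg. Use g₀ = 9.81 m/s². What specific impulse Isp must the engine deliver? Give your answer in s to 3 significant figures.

Isp ≈ 663 s

ln(m₀/m_f) = ln(158400/90400) = ln(1.752) = 0.5609.
Using Δv = v_e ln(m₀/m_f): v_e = Δv / ln(m₀/m_f) = 3650 / 0.5609 = 6507.6 m/s.
Isp = v_e / g₀ = 6507.6 / 9.81 = 663.4 s.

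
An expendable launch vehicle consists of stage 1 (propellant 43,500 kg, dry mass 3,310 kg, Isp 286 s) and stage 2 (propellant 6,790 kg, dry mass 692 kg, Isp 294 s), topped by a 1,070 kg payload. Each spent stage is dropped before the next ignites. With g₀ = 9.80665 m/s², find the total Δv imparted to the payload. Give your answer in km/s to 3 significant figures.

Δv ≈ 8.88 km/s

Ignition mass of stage 1 = 43,500+3,310 + 6,790+692 + 1,070 = 55,362 kg.
Stage 1: m₀ = 55,362 kg, m_f = 55,362 − 43,500 = 11,862 kg; Δv = 286×9.80665×ln(4.667) = 2804.7×1.5406 ≈ 4321 m/s.
Stage 2: m₀ = 8,552 kg, m_f = 8,552 − 6,790 = 1,762 kg; Δv = 294×9.80665×ln(4.854) = 2883.2×1.5797 ≈ 4555 m/s.
Total Δv = 4321 + 4555 = 8876 m/s.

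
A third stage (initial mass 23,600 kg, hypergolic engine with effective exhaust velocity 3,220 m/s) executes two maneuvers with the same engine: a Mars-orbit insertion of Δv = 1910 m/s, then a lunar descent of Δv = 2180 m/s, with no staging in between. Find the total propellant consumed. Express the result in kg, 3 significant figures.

After the first burn: m = 23600 × exp(−1910/3220.0) = 23600 × 0.55257 = 13,040.7 kg.
After the second burn: m = 13,040.7 × exp(−2180/3220.0) = 13,040.7 × 0.50813 = 6,626.37 kg.
Total propellant = m₀ − m_final = 23600 − 6,626.37 = 16,973.63 kg.

total propellant consumed ≈ 17000 kg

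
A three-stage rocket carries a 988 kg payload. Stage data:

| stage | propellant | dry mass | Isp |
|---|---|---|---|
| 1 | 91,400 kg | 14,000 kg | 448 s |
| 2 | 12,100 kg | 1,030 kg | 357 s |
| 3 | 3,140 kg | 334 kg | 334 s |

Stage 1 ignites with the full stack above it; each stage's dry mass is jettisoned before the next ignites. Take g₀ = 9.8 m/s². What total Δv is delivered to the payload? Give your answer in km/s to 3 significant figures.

Δv ≈ 14.0 km/s

Ignition mass of stage 1 = 91,400+14,000 + 12,100+1,030 + 3,140+334 + 988 = 122,992 kg.
Stage 1: m₀ = 122,992 kg, m_f = 122,992 − 91,400 = 31,592 kg; Δv = 448×9.8×ln(3.893) = 4390.4×1.3592 ≈ 5967 m/s.
Stage 2: m₀ = 17,592 kg, m_f = 17,592 − 12,100 = 5,492 kg; Δv = 357×9.8×ln(3.203) = 3498.6×1.1642 ≈ 4073 m/s.
Stage 3: m₀ = 4,462 kg, m_f = 4,462 − 3,140 = 1,322 kg; Δv = 334×9.8×ln(3.375) = 3273.2×1.2165 ≈ 3982 m/s.
Total Δv = 5967 + 4073 + 3982 = 14022 m/s.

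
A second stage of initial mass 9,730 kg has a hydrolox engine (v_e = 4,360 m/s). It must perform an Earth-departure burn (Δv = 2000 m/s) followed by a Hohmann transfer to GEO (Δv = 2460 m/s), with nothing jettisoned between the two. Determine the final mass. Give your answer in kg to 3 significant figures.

After the first burn: m = 9730 × exp(−2000/4360.0) = 9730 × 0.63209 = 6,150.24 kg.
After the second burn: m = 6,150.24 × exp(−2460/4360.0) = 6,150.24 × 0.56880 = 3,498.26 kg.

final mass ≈ 3500 kg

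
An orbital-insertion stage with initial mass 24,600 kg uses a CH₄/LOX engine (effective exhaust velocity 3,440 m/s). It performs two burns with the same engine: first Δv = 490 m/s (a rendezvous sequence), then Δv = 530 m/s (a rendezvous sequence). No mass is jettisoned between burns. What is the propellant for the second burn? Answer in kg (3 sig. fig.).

propellant for the second burn ≈ 3050 kg

After the first burn: m = 24600 × exp(−490/3440.0) = 24600 × 0.86724 = 21,334.1 kg.
After the second burn: m = 21,334.1 × exp(−530/3440.0) = 21,334.1 × 0.85721 = 18,287.8 kg.
Second-burn propellant = 21,334.1 − 18,287.8 = 3,046.3 kg.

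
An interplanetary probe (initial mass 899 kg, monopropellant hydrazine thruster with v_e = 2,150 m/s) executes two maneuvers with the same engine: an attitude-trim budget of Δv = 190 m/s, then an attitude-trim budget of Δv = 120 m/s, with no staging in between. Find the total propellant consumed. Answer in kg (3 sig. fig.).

total propellant consumed ≈ 121 kg

After the first burn: m = 899 × exp(−190/2150.0) = 899 × 0.91542 = 822.963 kg.
After the second burn: m = 822.963 × exp(−120/2150.0) = 822.963 × 0.94572 = 778.293 kg.
Total propellant = m₀ − m_final = 899 − 778.293 = 120.707 kg.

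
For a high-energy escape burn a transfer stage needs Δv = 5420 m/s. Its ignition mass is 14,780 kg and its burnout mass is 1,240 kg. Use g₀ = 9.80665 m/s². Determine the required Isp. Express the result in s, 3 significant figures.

ln(m₀/m_f) = ln(14780/1240) = ln(11.92) = 2.4782.
v_e = Δv / ln(m₀/m_f) = 5420 / 2.4782 = 2187.1 m/s.
Isp = v_e / g₀ = 2187.1 / 9.80665 = 223.0 s.

Isp ≈ 223 s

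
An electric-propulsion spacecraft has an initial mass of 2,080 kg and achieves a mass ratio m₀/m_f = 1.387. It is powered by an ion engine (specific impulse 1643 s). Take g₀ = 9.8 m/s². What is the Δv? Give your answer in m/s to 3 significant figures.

Δv ≈ 5270 m/s

v_e = Isp · g₀ = 1643 × 9.8 = 16101.4 m/s.
From the ideal rocket equation, Δv = v_e · ln(1.387) = 16101.4 × 0.3271 ≈ 5267.5 m/s.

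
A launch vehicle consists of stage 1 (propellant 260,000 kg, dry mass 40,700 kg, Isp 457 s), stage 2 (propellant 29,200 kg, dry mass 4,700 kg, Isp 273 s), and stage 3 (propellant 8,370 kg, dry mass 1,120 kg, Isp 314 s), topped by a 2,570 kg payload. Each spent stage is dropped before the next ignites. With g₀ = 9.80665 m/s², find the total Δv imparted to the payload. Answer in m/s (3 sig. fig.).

Δv ≈ 12600 m/s

Ignition mass of stage 1 = 260,000+40,700 + 29,200+4,700 + 8,370+1,120 + 2,570 = 346,660 kg.
Stage 1: m₀ = 346,660 kg, m_f = 346,660 − 260,000 = 86,660 kg; Δv = 457×9.80665×ln(4) = 4481.6×1.3864 ≈ 6213 m/s.
Stage 2: m₀ = 45,960 kg, m_f = 45,960 − 29,200 = 16,760 kg; Δv = 273×9.80665×ln(2.742) = 2677.2×1.0088 ≈ 2701 m/s.
Stage 3: m₀ = 12,060 kg, m_f = 12,060 − 8,370 = 3,690 kg; Δv = 314×9.80665×ln(3.268) = 3079.3×1.1843 ≈ 3647 m/s.
Total Δv = 6213 + 2701 + 3647 = 12561 m/s.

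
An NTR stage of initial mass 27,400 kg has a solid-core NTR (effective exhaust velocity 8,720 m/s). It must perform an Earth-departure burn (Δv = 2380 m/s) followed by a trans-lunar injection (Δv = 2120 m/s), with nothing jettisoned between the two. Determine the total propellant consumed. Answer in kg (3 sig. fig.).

total propellant consumed ≈ 11000 kg

After the first burn: m = 27400 × exp(−2380/8720.0) = 27400 × 0.76114 = 20,855.2 kg.
After the second burn: m = 20,855.2 × exp(−2120/8720.0) = 20,855.2 × 0.78418 = 16,354.2 kg.
Total propellant = m₀ − m_final = 27400 − 16,354.2 = 11,045.8 kg.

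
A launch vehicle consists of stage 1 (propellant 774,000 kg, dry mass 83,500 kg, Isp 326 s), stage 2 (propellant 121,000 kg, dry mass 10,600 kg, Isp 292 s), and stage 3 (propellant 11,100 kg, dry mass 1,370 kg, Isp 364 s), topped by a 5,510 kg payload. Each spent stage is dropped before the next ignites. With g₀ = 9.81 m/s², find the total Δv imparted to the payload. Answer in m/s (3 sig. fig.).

Δv ≈ 12900 m/s

Ignition mass of stage 1 = 774,000+83,500 + 121,000+10,600 + 11,100+1,370 + 5,510 = 1,007,080 kg.
Stage 1: m₀ = 1,007,080 kg, m_f = 1,007,080 − 774,000 = 233,080 kg; Δv = 326×9.81×ln(4.321) = 3198.1×1.4634 ≈ 4680 m/s.
Stage 2: m₀ = 149,580 kg, m_f = 149,580 − 121,000 = 28,580 kg; Δv = 292×9.81×ln(5.234) = 2864.5×1.6551 ≈ 4741 m/s.
Stage 3: m₀ = 17,980 kg, m_f = 17,980 − 11,100 = 6,880 kg; Δv = 364×9.81×ln(2.613) = 3570.8×0.9606 ≈ 3430 m/s.
Total Δv = 4680 + 4741 + 3430 = 12851 m/s.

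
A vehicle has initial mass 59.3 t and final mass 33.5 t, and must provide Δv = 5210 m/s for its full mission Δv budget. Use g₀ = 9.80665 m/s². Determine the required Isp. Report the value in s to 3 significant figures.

Isp ≈ 930 s

ln(m₀/m_f) = ln(59300/33500) = ln(1.77) = 0.5711.
Using Δv = v_e ln(m₀/m_f): v_e = Δv / ln(m₀/m_f) = 5210 / 0.5711 = 9123.3 m/s.
Isp = v_e / g₀ = 9123.3 / 9.80665 = 930.3 s.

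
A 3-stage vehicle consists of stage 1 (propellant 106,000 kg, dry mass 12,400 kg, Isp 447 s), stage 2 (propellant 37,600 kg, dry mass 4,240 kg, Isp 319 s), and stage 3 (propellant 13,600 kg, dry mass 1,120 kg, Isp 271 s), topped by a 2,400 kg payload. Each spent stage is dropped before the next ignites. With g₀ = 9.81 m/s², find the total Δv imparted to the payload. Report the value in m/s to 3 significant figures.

Ignition mass of stage 1 = 106,000+12,400 + 37,600+4,240 + 13,600+1,120 + 2,400 = 177,360 kg.
Stage 1: m₀ = 177,360 kg, m_f = 177,360 − 106,000 = 71,360 kg; Δv = 447×9.81×ln(2.485) = 4385.1×0.9104 ≈ 3992 m/s.
Stage 2: m₀ = 58,960 kg, m_f = 58,960 − 37,600 = 21,360 kg; Δv = 319×9.81×ln(2.76) = 3129.4×1.0153 ≈ 3177 m/s.
Stage 3: m₀ = 17,120 kg, m_f = 17,120 − 13,600 = 3,520 kg; Δv = 271×9.81×ln(4.864) = 2658.5×1.5818 ≈ 4205 m/s.
Total Δv = 3992 + 3177 + 4205 = 11374 m/s.

Δv ≈ 11400 m/s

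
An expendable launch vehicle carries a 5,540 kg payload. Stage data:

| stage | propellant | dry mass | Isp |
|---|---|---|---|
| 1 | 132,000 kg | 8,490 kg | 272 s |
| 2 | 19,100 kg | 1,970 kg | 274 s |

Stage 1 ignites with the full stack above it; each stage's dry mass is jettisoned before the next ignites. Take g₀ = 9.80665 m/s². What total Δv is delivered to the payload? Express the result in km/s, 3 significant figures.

Δv ≈ 7.56 km/s

Ignition mass of stage 1 = 132,000+8,490 + 19,100+1,970 + 5,540 = 167,100 kg.
Stage 1: m₀ = 167,100 kg, m_f = 167,100 − 132,000 = 35,100 kg; Δv = 272×9.80665×ln(4.761) = 2667.4×1.5604 ≈ 4162 m/s.
Stage 2: m₀ = 26,610 kg, m_f = 26,610 − 19,100 = 7,510 kg; Δv = 274×9.80665×ln(3.543) = 2687.0×1.2651 ≈ 3399 m/s.
Total Δv = 4162 + 3399 = 7561 m/s.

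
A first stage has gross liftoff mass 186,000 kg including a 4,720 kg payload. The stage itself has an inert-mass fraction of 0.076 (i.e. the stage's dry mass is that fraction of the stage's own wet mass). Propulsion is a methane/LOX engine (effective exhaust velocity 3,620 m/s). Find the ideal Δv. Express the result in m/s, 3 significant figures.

Δv ≈ 8360 m/s

Stage wet mass = m₀ − payload = 186,000 − 4,720 = 181,280 kg.
Stage dry mass = ε × stage wet mass = 0.076 × 181,280 = 13,777.3 kg.
Burnout mass m_f = stage dry + payload = 13,777.3 + 4,720 = 18,497.3 kg.
Δv = v_e · ln(186,000/18,497.3) = 3620.0 × ln(10.06) = 3620.0 × 2.3081 ≈ 8355 m/s.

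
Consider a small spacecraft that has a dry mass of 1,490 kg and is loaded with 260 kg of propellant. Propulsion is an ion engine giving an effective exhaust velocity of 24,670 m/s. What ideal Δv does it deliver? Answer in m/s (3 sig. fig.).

m₀ = m_dry + m_prop = 1,490 + 260 = 1,750 kg.
Using Δv = v_e ln(m₀/m_f): Δv = v_e · ln(m₀/m_f) = 24670.0 × ln(1.174) = 24670.0 × 0.1608 ≈ 3967.9 m/s.

Δv ≈ 3970 m/s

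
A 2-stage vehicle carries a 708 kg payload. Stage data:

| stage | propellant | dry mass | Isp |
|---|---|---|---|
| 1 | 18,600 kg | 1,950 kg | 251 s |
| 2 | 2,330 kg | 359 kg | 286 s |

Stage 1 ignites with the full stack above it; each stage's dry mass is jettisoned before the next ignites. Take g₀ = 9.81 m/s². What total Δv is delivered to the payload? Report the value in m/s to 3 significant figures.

Ignition mass of stage 1 = 18,600+1,950 + 2,330+359 + 708 = 23,947 kg.
Stage 1: m₀ = 23,947 kg, m_f = 23,947 − 18,600 = 5,347 kg; Δv = 251×9.81×ln(4.479) = 2462.3×1.4993 ≈ 3692 m/s.
Stage 2: m₀ = 3,397 kg, m_f = 3,397 − 2,330 = 1,067 kg; Δv = 286×9.81×ln(3.184) = 2805.7×1.1580 ≈ 3249 m/s.
Total Δv = 3692 + 3249 = 6941 m/s.

Δv ≈ 6940 m/s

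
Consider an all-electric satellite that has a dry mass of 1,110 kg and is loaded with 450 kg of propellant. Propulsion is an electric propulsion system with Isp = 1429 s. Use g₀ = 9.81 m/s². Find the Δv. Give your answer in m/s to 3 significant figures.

v_e = Isp · g₀ = 1429 × 9.81 = 14018.5 m/s.
m₀ = m_dry + m_prop = 1,110 + 450 = 1,560 kg.
Δv = v_e · ln(m₀/m_f) = 14018.5 × ln(1.405) = 14018.5 × 0.3403 ≈ 4770.9 m/s.

Δv ≈ 4770 m/s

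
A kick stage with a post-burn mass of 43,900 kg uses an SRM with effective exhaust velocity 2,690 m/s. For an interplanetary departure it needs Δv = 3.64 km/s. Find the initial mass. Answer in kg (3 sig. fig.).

initial mass ≈ 170000 kg

Rocket equation: m₀/m_f = exp(Δv / v_e) = exp(3640 / 2690.0) = exp(1.3532) = 3.8696.
m₀ = m_f × 3.8696 = 43,900 × 3.8696 = 169,875 kg.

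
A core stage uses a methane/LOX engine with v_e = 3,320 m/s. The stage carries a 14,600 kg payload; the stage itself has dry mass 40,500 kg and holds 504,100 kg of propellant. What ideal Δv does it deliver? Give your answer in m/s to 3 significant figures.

m₀ = payload + dry + propellant = 14,600 + 40,500 + 504,100 = 559,200 kg.
m_f = payload + dry = 14,600 + 40,500 = 55,100 kg.
Δv = v_e · ln(m₀/m_f) = 3320.0 × ln(10.15) = 3320.0 × 2.3174 ≈ 7693.6 m/s.

Δv ≈ 7690 m/s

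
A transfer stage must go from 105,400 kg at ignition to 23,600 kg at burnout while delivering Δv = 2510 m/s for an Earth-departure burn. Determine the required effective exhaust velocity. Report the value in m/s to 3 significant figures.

ln(m₀/m_f) = ln(105400/23600) = ln(4.466) = 1.4965.
By the Tsiolkovsky rocket equation, v_e = Δv / ln(m₀/m_f) = 2510 / 1.4965 = 1677.2 m/s.

v_e ≈ 1680 m/s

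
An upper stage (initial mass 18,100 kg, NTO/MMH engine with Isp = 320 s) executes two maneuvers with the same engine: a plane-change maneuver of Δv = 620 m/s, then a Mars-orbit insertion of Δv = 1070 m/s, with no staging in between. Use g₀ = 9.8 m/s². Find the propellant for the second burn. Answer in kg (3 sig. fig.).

v_e = Isp · g₀ = 320 × 9.8 = 3136.0 m/s.
After the first burn: m = 18100 × exp(−620/3136.0) = 18100 × 0.82061 = 14,853 kg.
After the second burn: m = 14,853 × exp(−1070/3136.0) = 14,853 × 0.71092 = 10,559.3 kg.
Second-burn propellant = 14,853 − 10,559.3 = 4,293.7 kg.

propellant for the second burn ≈ 4290 kg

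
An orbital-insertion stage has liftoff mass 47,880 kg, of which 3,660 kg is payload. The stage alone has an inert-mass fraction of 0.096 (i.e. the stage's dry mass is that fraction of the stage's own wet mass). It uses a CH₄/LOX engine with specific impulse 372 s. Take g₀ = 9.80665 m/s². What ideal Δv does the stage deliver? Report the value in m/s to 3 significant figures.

Δv ≈ 6570 m/s

Stage wet mass = m₀ − payload = 47,880 − 3,660 = 44,220 kg.
Stage dry mass = ε × stage wet mass = 0.096 × 44,220 = 4,245.12 kg.
Burnout mass m_f = stage dry + payload = 4,245.12 + 3,660 = 7,905.12 kg.
v_e = Isp · g₀ = 372 × 9.80665 = 3648.1 m/s.
Using Δv = v_e ln(m₀/m_f): Δv = v_e · ln(47,880/7,905.12) = 3648.1 × ln(6.057) = 3648.1 × 1.8012 ≈ 6571 m/s.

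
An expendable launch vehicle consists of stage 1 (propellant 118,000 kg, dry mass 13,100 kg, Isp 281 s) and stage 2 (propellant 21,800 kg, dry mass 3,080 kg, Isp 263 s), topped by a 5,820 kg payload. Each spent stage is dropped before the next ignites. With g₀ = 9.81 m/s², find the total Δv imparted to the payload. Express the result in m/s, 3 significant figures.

Δv ≈ 6800 m/s

Ignition mass of stage 1 = 118,000+13,100 + 21,800+3,080 + 5,820 = 161,800 kg.
Stage 1: m₀ = 161,800 kg, m_f = 161,800 − 118,000 = 43,800 kg; Δv = 281×9.81×ln(3.694) = 2756.6×1.3067 ≈ 3602 m/s.
Stage 2: m₀ = 30,700 kg, m_f = 30,700 − 21,800 = 8,900 kg; Δv = 263×9.81×ln(3.449) = 2580.0×1.2382 ≈ 3195 m/s.
Total Δv = 3602 + 3195 = 6797 m/s.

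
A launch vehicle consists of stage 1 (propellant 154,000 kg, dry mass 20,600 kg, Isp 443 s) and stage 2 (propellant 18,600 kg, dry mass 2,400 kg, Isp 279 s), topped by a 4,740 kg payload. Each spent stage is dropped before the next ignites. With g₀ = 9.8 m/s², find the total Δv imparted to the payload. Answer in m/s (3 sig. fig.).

Δv ≈ 9860 m/s

Ignition mass of stage 1 = 154,000+20,600 + 18,600+2,400 + 4,740 = 200,340 kg.
Stage 1: m₀ = 200,340 kg, m_f = 200,340 − 154,000 = 46,340 kg; Δv = 443×9.8×ln(4.323) = 4341.4×1.4640 ≈ 6356 m/s.
Stage 2: m₀ = 25,740 kg, m_f = 25,740 − 18,600 = 7,140 kg; Δv = 279×9.8×ln(3.605) = 2734.2×1.2823 ≈ 3506 m/s.
Total Δv = 6356 + 3506 = 9862 m/s.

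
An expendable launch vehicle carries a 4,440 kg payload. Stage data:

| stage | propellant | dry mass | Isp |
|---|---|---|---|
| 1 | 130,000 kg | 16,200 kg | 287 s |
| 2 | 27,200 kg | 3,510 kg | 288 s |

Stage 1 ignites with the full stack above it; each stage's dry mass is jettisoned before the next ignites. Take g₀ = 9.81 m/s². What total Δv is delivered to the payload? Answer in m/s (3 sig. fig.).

Ignition mass of stage 1 = 130,000+16,200 + 27,200+3,510 + 4,440 = 181,350 kg.
Stage 1: m₀ = 181,350 kg, m_f = 181,350 − 130,000 = 51,350 kg; Δv = 287×9.81×ln(3.532) = 2815.5×1.2618 ≈ 3552 m/s.
Stage 2: m₀ = 35,150 kg, m_f = 35,150 − 27,200 = 7,950 kg; Δv = 288×9.81×ln(4.421) = 2825.3×1.4865 ≈ 4200 m/s.
Total Δv = 3552 + 4200 = 7752 m/s.

Δv ≈ 7750 m/s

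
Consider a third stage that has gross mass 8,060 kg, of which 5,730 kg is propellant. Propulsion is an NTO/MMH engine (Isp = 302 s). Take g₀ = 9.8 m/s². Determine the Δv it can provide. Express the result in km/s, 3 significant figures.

v_e = Isp · g₀ = 302 × 9.8 = 2959.6 m/s.
m_f = m₀ − m_prop = 8,060 − 5,730 = 2,330 kg.
From the ideal rocket equation, Δv = v_e · ln(m₀/m_f) = 2959.6 × ln(3.459) = 2959.6 × 1.2410 ≈ 3673.0 m/s.

Δv ≈ 3.67 km/s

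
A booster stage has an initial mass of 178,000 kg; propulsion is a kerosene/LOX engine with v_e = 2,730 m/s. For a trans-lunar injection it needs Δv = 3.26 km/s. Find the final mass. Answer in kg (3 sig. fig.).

final mass ≈ 53900 kg

m₀/m_f = exp(Δv / v_e) = exp(3260 / 2730.0) = exp(1.1941) = 3.3007.
m_f = m₀ / 3.3007 = 178,000 / 3.3007 = 53,928 kg.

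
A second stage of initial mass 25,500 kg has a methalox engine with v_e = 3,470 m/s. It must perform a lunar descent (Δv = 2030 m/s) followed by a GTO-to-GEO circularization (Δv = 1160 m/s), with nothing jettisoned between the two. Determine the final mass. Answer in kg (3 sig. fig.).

final mass ≈ 10200 kg

After the first burn: m = 25500 × exp(−2030/3470.0) = 25500 × 0.55710 = 14,206.1 kg.
After the second burn: m = 14,206.1 × exp(−1160/3470.0) = 14,206.1 × 0.71584 = 10,169.3 kg.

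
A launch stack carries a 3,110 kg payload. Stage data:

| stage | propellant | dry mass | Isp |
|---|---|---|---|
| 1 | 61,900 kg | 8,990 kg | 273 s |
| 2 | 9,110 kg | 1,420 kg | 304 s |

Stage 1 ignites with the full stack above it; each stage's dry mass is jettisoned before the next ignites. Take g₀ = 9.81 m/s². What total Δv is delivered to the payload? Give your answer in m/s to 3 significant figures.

Δv ≈ 6820 m/s

Ignition mass of stage 1 = 61,900+8,990 + 9,110+1,420 + 3,110 = 84,530 kg.
Stage 1: m₀ = 84,530 kg, m_f = 84,530 − 61,900 = 22,630 kg; Δv = 273×9.81×ln(3.735) = 2678.1×1.3178 ≈ 3529 m/s.
Stage 2: m₀ = 13,640 kg, m_f = 13,640 − 9,110 = 4,530 kg; Δv = 304×9.81×ln(3.011) = 2982.2×1.1023 ≈ 3287 m/s.
Total Δv = 3529 + 3287 = 6816 m/s.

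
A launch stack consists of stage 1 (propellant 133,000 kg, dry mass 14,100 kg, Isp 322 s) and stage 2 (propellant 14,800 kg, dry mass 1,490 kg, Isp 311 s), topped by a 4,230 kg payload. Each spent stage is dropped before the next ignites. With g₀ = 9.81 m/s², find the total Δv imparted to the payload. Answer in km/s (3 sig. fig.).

Ignition mass of stage 1 = 133,000+14,100 + 14,800+1,490 + 4,230 = 167,620 kg.
Stage 1: m₀ = 167,620 kg, m_f = 167,620 − 133,000 = 34,620 kg; Δv = 322×9.81×ln(4.842) = 3158.8×1.5773 ≈ 4982 m/s.
Stage 2: m₀ = 20,520 kg, m_f = 20,520 − 14,800 = 5,720 kg; Δv = 311×9.81×ln(3.587) = 3050.9×1.2774 ≈ 3897 m/s.
Total Δv = 4982 + 3897 = 8879 m/s.

Δv ≈ 8.88 km/s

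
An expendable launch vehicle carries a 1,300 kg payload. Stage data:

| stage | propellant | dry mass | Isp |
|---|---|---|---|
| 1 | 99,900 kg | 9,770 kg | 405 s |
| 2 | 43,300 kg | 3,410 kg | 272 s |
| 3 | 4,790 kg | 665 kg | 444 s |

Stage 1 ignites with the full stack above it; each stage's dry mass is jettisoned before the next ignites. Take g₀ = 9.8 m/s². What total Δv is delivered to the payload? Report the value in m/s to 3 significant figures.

Ignition mass of stage 1 = 99,900+9,770 + 43,300+3,410 + 4,790+665 + 1,300 = 163,135 kg.
Stage 1: m₀ = 163,135 kg, m_f = 163,135 − 99,900 = 63,235 kg; Δv = 405×9.8×ln(2.58) = 3969.0×0.9477 ≈ 3762 m/s.
Stage 2: m₀ = 53,465 kg, m_f = 53,465 − 43,300 = 10,165 kg; Δv = 272×9.8×ln(5.26) = 2665.6×1.6601 ≈ 4425 m/s.
Stage 3: m₀ = 6,755 kg, m_f = 6,755 − 4,790 = 1,965 kg; Δv = 444×9.8×ln(3.438) = 4351.2×1.2348 ≈ 5373 m/s.
Total Δv = 3762 + 4425 + 5373 = 13560 m/s.

Δv ≈ 13600 m/s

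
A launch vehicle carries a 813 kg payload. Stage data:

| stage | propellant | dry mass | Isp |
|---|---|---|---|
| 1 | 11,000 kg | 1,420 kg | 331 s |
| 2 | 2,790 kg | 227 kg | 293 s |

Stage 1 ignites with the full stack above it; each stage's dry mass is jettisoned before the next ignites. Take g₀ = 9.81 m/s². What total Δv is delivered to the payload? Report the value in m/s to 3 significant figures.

Ignition mass of stage 1 = 11,000+1,420 + 2,790+227 + 813 = 16,250 kg.
Stage 1: m₀ = 16,250 kg, m_f = 16,250 − 11,000 = 5,250 kg; Δv = 331×9.81×ln(3.095) = 3247.1×1.1299 ≈ 3669 m/s.
Stage 2: m₀ = 3,830 kg, m_f = 3,830 − 2,790 = 1,040 kg; Δv = 293×9.81×ln(3.683) = 2874.3×1.3036 ≈ 3747 m/s.
Total Δv = 3669 + 3747 = 7416 m/s.

Δv ≈ 7420 m/s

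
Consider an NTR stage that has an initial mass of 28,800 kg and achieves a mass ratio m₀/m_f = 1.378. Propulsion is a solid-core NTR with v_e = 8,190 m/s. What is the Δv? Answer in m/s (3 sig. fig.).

Using Δv = v_e ln(m₀/m_f): Δv = v_e · ln(1.378) = 8190.0 × 0.3206 ≈ 2626.0 m/s.

Δv ≈ 2630 m/s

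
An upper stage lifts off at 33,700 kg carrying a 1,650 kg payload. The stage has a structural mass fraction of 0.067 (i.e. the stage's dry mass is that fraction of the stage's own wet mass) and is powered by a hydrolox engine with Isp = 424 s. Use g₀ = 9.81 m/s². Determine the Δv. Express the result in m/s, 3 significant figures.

Stage wet mass = m₀ − payload = 33,700 − 1,650 = 32,050 kg.
Stage dry mass = ε × stage wet mass = 0.067 × 32,050 = 2,147.35 kg.
Burnout mass m_f = stage dry + payload = 2,147.35 + 1,650 = 3,797.35 kg.
v_e = Isp · g₀ = 424 × 9.81 = 4159.4 m/s.
By the Tsiolkovsky rocket equation, Δv = v_e · ln(33,700/3,797.35) = 4159.4 × ln(8.875) = 4159.4 × 2.1832 ≈ 9081 m/s.

Δv ≈ 9080 m/s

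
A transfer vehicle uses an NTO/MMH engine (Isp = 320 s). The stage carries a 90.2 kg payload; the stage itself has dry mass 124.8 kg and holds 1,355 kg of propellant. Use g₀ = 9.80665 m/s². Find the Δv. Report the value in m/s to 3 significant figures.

Δv ≈ 6240 m/s

v_e = Isp · g₀ = 320 × 9.80665 = 3138.1 m/s.
m₀ = payload + dry + propellant = 90.2 + 124.8 + 1,355 = 1,570 kg.
m_f = payload + dry = 90.2 + 124.8 = 215 kg.
Using Δv = v_e ln(m₀/m_f): Δv = v_e · ln(m₀/m_f) = 3138.1 × ln(7.302) = 3138.1 × 1.9882 ≈ 6239.2 m/s.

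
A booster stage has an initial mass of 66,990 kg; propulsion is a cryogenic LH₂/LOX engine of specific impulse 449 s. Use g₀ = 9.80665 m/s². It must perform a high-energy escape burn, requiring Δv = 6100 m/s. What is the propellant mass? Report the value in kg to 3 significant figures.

propellant mass ≈ 50200 kg

v_e = Isp · g₀ = 449 × 9.80665 = 4403.2 m/s.
From the ideal rocket equation, m₀/m_f = exp(Δv / v_e) = exp(6100 / 4403.2) = exp(1.3854) = 3.9963.
m_f = 66,990 / 3.9963 = 16,763 kg, so propellant = m₀ − m_f = 66,990 − 16,763 = 50,227 kg.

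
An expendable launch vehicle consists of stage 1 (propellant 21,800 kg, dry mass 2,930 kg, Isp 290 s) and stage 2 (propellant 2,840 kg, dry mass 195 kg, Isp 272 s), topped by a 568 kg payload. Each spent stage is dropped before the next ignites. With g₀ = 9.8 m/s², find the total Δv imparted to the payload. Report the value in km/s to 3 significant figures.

Ignition mass of stage 1 = 21,800+2,930 + 2,840+195 + 568 = 28,333 kg.
Stage 1: m₀ = 28,333 kg, m_f = 28,333 − 21,800 = 6,533 kg; Δv = 290×9.8×ln(4.337) = 2842.0×1.4672 ≈ 4170 m/s.
Stage 2: m₀ = 3,603 kg, m_f = 3,603 − 2,840 = 763 kg; Δv = 272×9.8×ln(4.722) = 2665.6×1.5523 ≈ 4138 m/s.
Total Δv = 4170 + 4138 = 8308 m/s.

Δv ≈ 8.31 km/s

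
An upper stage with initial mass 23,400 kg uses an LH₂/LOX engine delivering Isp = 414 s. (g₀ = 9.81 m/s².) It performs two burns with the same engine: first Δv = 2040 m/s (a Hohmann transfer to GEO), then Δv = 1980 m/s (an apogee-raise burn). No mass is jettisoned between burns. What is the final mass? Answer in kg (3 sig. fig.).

v_e = Isp · g₀ = 414 × 9.81 = 4061.3 m/s.
After the first burn: m = 23400 × exp(−2040/4061.3) = 23400 × 0.60514 = 14,160.3 kg.
After the second burn: m = 14,160.3 × exp(−1980/4061.3) = 14,160.3 × 0.61415 = 8,696.55 kg.

final mass ≈ 8700 kg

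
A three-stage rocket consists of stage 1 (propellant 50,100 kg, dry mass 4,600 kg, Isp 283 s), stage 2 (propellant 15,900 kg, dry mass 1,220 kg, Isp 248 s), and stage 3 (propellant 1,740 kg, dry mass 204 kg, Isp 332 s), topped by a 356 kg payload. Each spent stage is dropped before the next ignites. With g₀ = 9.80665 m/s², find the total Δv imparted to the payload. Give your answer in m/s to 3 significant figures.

Δv ≈ 11900 m/s

Ignition mass of stage 1 = 50,100+4,600 + 15,900+1,220 + 1,740+204 + 356 = 74,120 kg.
Stage 1: m₀ = 74,120 kg, m_f = 74,120 − 50,100 = 24,020 kg; Δv = 283×9.80665×ln(3.086) = 2775.3×1.1268 ≈ 3127 m/s.
Stage 2: m₀ = 19,420 kg, m_f = 19,420 − 15,900 = 3,520 kg; Δv = 248×9.80665×ln(5.517) = 2432.0×1.7078 ≈ 4154 m/s.
Stage 3: m₀ = 2,300 kg, m_f = 2,300 − 1,740 = 560 kg; Δv = 332×9.80665×ln(4.107) = 3255.8×1.4127 ≈ 4600 m/s.
Total Δv = 3127 + 4154 + 4600 = 11881 m/s.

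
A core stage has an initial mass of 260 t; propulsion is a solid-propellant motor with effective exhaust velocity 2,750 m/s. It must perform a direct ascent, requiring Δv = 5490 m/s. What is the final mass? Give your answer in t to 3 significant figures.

final mass ≈ 35.3 t

m₀/m_f = exp(Δv / v_e) = exp(5490 / 2750.0) = exp(1.9964) = 7.3622.
m_f = m₀ / 7.3622 = 260 / 7.3622 = 35.3155 t.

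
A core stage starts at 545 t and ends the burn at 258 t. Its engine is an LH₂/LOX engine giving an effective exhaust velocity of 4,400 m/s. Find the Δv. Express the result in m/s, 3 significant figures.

Δv ≈ 3290 m/s

Δv = v_e · ln(m₀/m_f) = 4400.0 × ln(2.112) = 4400.0 × 0.7478 ≈ 3290.4 m/s.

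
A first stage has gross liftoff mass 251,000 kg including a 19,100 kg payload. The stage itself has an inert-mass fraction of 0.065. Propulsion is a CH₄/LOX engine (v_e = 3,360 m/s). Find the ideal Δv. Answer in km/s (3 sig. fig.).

Δv ≈ 6.70 km/s

Stage wet mass = m₀ − payload = 251,000 − 19,100 = 231,900 kg.
Stage dry mass = ε × stage wet mass = 0.065 × 231,900 = 15,073.5 kg.
Burnout mass m_f = stage dry + payload = 15,073.5 + 19,100 = 34,173.5 kg.
From the ideal rocket equation, Δv = v_e · ln(251,000/34,173.5) = 3360.0 × ln(7.345) = 3360.0 × 1.9940 ≈ 6700 m/s.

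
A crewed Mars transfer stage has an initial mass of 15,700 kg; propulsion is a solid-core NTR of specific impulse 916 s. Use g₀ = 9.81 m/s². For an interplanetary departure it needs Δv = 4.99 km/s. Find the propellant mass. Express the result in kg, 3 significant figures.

v_e = Isp · g₀ = 916 × 9.81 = 8986.0 m/s.
m₀/m_f = exp(Δv / v_e) = exp(4990 / 8986.0) = exp(0.5553) = 1.7425.
m_f = 15,700 / 1.7425 = 9,010.04 kg, so propellant = m₀ − m_f = 15,700 − 9,010.04 = 6,689.96 kg.

propellant mass ≈ 6690 kg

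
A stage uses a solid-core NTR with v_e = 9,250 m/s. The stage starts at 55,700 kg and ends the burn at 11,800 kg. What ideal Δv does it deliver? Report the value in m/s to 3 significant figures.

Δv ≈ 14400 m/s

Δv = v_e · ln(m₀/m_f) = 9250.0 × ln(4.72) = 9250.0 × 1.5519 ≈ 14354.9 m/s.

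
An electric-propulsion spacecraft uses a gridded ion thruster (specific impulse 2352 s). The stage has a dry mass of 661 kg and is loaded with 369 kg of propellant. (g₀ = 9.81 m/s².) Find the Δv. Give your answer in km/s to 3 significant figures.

Δv ≈ 10.2 km/s

v_e = Isp · g₀ = 2352 × 9.81 = 23073.1 m/s.
m₀ = m_dry + m_prop = 661 + 369 = 1,030 kg.
Δv = v_e · ln(m₀/m_f) = 23073.1 × ln(1.558) = 23073.1 × 0.4436 ≈ 10234.3 m/s.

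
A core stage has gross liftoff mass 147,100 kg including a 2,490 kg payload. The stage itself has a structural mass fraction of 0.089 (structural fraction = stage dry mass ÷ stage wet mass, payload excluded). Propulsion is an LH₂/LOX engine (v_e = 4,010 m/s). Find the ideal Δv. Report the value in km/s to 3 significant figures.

Δv ≈ 9.06 km/s

Stage wet mass = m₀ − payload = 147,100 − 2,490 = 144,610 kg.
Stage dry mass = ε × stage wet mass = 0.089 × 144,610 = 12,870.3 kg.
Burnout mass m_f = stage dry + payload = 12,870.3 + 2,490 = 15,360.3 kg.
Using Δv = v_e ln(m₀/m_f): Δv = v_e · ln(147,100/15,360.3) = 4010.0 × ln(9.577) = 4010.0 × 2.2593 ≈ 9060 m/s.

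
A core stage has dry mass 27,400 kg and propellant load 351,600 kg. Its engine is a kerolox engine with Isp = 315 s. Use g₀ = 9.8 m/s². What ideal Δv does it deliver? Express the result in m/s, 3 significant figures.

v_e = Isp · g₀ = 315 × 9.8 = 3087.0 m/s.
m₀ = m_dry + m_prop = 27,400 + 351,600 = 379,000 kg.
Rocket equation: Δv = v_e · ln(m₀/m_f) = 3087.0 × ln(13.83) = 3087.0 × 2.6270 ≈ 8109.5 m/s.

Δv ≈ 8110 m/s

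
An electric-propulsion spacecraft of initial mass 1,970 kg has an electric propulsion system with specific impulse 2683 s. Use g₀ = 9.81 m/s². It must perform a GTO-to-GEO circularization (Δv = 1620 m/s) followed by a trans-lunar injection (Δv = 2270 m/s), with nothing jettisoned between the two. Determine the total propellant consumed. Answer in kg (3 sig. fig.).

v_e = Isp · g₀ = 2683 × 9.81 = 26320.2 m/s.
After the first burn: m = 1970 × exp(−1620/26320.2) = 1970 × 0.94031 = 1,852.41 kg.
After the second burn: m = 1,852.41 × exp(−2270/26320.2) = 1,852.41 × 0.91737 = 1,699.35 kg.
Total propellant = m₀ − m_final = 1970 − 1,699.35 = 270.65 kg.

total propellant consumed ≈ 271 kg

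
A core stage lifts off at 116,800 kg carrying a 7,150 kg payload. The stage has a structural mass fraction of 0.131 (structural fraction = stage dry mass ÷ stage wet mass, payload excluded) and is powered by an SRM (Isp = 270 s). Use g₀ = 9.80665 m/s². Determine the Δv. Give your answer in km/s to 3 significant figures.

Stage wet mass = m₀ − payload = 116,800 − 7,150 = 109,650 kg.
Stage dry mass = ε × stage wet mass = 0.131 × 109,650 = 14,364.2 kg.
Burnout mass m_f = stage dry + payload = 14,364.2 + 7,150 = 21,514.2 kg.
v_e = Isp · g₀ = 270 × 9.80665 = 2647.8 m/s.
Δv = v_e · ln(116,800/21,514.2) = 2647.8 × ln(5.429) = 2647.8 × 1.6917 ≈ 4479 m/s.

Δv ≈ 4.48 km/s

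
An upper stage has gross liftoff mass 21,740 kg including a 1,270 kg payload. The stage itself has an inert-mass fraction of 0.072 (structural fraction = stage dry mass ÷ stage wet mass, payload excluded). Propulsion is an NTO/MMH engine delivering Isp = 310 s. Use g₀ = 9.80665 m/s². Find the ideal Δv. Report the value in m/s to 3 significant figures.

Δv ≈ 6290 m/s

Stage wet mass = m₀ − payload = 21,740 − 1,270 = 20,470 kg.
Stage dry mass = ε × stage wet mass = 0.072 × 20,470 = 1,473.84 kg.
Burnout mass m_f = stage dry + payload = 1,473.84 + 1,270 = 2,743.84 kg.
v_e = Isp · g₀ = 310 × 9.80665 = 3040.1 m/s.
Δv = v_e · ln(21,740/2,743.84) = 3040.1 × ln(7.923) = 3040.1 × 2.0698 ≈ 6292 m/s.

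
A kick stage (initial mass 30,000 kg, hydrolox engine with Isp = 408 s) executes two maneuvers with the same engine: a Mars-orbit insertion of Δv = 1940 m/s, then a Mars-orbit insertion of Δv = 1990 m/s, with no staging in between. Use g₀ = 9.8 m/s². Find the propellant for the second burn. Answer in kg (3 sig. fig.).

v_e = Isp · g₀ = 408 × 9.8 = 3998.4 m/s.
After the first burn: m = 30000 × exp(−1940/3998.4) = 30000 × 0.61558 = 18,467.4 kg.
After the second burn: m = 18,467.4 × exp(−1990/3998.4) = 18,467.4 × 0.60793 = 11,226.9 kg.
Second-burn propellant = 18,467.4 − 11,226.9 = 7,240.5 kg.

propellant for the second burn ≈ 7240 kg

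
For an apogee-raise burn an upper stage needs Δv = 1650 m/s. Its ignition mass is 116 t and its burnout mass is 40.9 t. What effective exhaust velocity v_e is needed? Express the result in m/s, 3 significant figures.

ln(m₀/m_f) = ln(116000/40900) = ln(2.836) = 1.0425.
Rocket equation: v_e = Δv / ln(m₀/m_f) = 1650 / 1.0425 = 1582.8 m/s.

v_e ≈ 1580 m/s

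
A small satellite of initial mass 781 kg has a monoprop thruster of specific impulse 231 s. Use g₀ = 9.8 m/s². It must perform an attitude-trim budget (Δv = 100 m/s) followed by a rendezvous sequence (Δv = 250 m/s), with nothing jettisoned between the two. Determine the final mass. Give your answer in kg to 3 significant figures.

v_e = Isp · g₀ = 231 × 9.8 = 2263.8 m/s.
After the first burn: m = 781 × exp(−100/2263.8) = 781 × 0.95679 = 747.253 kg.
After the second burn: m = 747.253 × exp(−250/2263.8) = 747.253 × 0.89545 = 669.128 kg.

final mass ≈ 669 kg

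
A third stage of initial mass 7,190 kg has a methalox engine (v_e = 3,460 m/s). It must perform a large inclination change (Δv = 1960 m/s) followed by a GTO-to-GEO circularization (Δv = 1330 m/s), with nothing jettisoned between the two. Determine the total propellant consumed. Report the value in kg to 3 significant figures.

total propellant consumed ≈ 4410 kg

After the first burn: m = 7190 × exp(−1960/3460.0) = 7190 × 0.56752 = 4,080.47 kg.
After the second burn: m = 4,080.47 × exp(−1330/3460.0) = 4,080.47 × 0.68086 = 2,778.23 kg.
Total propellant = m₀ − m_final = 7190 − 2,778.23 = 4,411.77 kg.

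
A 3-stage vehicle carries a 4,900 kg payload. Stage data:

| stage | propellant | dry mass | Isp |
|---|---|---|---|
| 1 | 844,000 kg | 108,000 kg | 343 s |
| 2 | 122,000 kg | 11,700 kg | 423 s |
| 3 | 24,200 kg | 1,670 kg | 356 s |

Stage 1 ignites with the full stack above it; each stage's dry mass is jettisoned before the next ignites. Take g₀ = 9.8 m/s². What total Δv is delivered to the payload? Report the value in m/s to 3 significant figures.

Δv ≈ 15700 m/s

Ignition mass of stage 1 = 844,000+108,000 + 122,000+11,700 + 24,200+1,670 + 4,900 = 1,116,470 kg.
Stage 1: m₀ = 1,116,470 kg, m_f = 1,116,470 − 844,000 = 272,470 kg; Δv = 343×9.8×ln(4.098) = 3361.4×1.4104 ≈ 4741 m/s.
Stage 2: m₀ = 164,470 kg, m_f = 164,470 − 122,000 = 42,470 kg; Δv = 423×9.8×ln(3.873) = 4145.4×1.3539 ≈ 5613 m/s.
Stage 3: m₀ = 30,770 kg, m_f = 30,770 − 24,200 = 6,570 kg; Δv = 356×9.8×ln(4.683) = 3488.8×1.5440 ≈ 5387 m/s.
Total Δv = 4741 + 5613 + 5387 = 15741 m/s.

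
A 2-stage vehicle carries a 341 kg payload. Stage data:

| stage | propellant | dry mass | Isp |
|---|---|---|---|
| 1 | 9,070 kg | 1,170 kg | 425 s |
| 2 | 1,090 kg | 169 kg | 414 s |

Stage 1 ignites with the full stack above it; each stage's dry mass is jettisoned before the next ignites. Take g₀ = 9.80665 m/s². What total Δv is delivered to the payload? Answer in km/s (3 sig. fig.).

Ignition mass of stage 1 = 9,070+1,170 + 1,090+169 + 341 = 11,840 kg.
Stage 1: m₀ = 11,840 kg, m_f = 11,840 − 9,070 = 2,770 kg; Δv = 425×9.80665×ln(4.274) = 4167.8×1.4526 ≈ 6054 m/s.
Stage 2: m₀ = 1,600 kg, m_f = 1,600 − 1,090 = 510 kg; Δv = 414×9.80665×ln(3.137) = 4060.0×1.1433 ≈ 4642 m/s.
Total Δv = 6054 + 4642 = 10696 m/s.

Δv ≈ 10.7 km/s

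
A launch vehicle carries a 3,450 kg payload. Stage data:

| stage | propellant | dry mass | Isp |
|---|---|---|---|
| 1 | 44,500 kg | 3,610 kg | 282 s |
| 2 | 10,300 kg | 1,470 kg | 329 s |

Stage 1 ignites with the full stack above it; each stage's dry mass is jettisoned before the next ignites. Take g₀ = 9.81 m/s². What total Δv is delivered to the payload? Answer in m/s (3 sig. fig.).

Ignition mass of stage 1 = 44,500+3,610 + 10,300+1,470 + 3,450 = 63,330 kg.
Stage 1: m₀ = 63,330 kg, m_f = 63,330 − 44,500 = 18,830 kg; Δv = 282×9.81×ln(3.363) = 2766.4×1.2129 ≈ 3355 m/s.
Stage 2: m₀ = 15,220 kg, m_f = 15,220 − 10,300 = 4,920 kg; Δv = 329×9.81×ln(3.093) = 3227.5×1.1293 ≈ 3645 m/s.
Total Δv = 3355 + 3645 = 7000 m/s.

Δv ≈ 7000 m/s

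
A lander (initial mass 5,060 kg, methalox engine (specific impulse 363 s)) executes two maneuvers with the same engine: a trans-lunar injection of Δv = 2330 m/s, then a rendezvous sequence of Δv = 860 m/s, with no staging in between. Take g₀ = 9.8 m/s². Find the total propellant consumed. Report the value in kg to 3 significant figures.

total propellant consumed ≈ 3000 kg

v_e = Isp · g₀ = 363 × 9.8 = 3557.4 m/s.
After the first burn: m = 5060 × exp(−2330/3557.4) = 5060 × 0.51946 = 2,628.47 kg.
After the second burn: m = 2,628.47 × exp(−860/3557.4) = 2,628.47 × 0.78525 = 2,064.01 kg.
Total propellant = m₀ − m_final = 5060 − 2,064.01 = 2,995.99 kg.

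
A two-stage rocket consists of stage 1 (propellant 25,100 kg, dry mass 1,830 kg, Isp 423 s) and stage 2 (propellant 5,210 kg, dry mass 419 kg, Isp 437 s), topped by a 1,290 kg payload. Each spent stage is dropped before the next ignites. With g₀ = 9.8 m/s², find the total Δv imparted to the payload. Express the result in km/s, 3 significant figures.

Ignition mass of stage 1 = 25,100+1,830 + 5,210+419 + 1,290 = 33,849 kg.
Stage 1: m₀ = 33,849 kg, m_f = 33,849 − 25,100 = 8,749 kg; Δv = 423×9.8×ln(3.869) = 4145.4×1.3530 ≈ 5609 m/s.
Stage 2: m₀ = 6,919 kg, m_f = 6,919 − 5,210 = 1,709 kg; Δv = 437×9.8×ln(4.049) = 4282.6×1.3984 ≈ 5989 m/s.
Total Δv = 5609 + 5989 = 11598 m/s.

Δv ≈ 11.6 km/s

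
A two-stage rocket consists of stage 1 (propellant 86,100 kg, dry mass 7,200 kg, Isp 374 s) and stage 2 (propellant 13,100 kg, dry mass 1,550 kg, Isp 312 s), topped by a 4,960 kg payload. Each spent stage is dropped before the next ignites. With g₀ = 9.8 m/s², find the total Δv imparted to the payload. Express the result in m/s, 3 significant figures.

Ignition mass of stage 1 = 86,100+7,200 + 13,100+1,550 + 4,960 = 112,910 kg.
Stage 1: m₀ = 112,910 kg, m_f = 112,910 − 86,100 = 26,810 kg; Δv = 374×9.8×ln(4.211) = 3665.2×1.4378 ≈ 5270 m/s.
Stage 2: m₀ = 19,610 kg, m_f = 19,610 − 13,100 = 6,510 kg; Δv = 312×9.8×ln(3.012) = 3057.6×1.1027 ≈ 3372 m/s.
Total Δv = 5270 + 3372 = 8642 m/s.

Δv ≈ 8640 m/s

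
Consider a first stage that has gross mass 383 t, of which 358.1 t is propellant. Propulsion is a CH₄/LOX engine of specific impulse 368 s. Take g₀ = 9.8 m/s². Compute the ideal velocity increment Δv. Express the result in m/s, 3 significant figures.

v_e = Isp · g₀ = 368 × 9.8 = 3606.4 m/s.
m_f = m₀ − m_prop = 383 − 358.1 = 24.9 t.
By the Tsiolkovsky rocket equation, Δv = v_e · ln(m₀/m_f) = 3606.4 × ln(15.38) = 3606.4 × 2.7332 ≈ 9856.9 m/s.

Δv ≈ 9860 m/s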